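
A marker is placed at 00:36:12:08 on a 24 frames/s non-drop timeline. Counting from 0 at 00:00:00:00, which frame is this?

Total seconds to the label: (0 × 3600 + 36 × 60 + 12) = 2172.
Frame index = 2172 × 24 + 8 = 52136.

frame 52136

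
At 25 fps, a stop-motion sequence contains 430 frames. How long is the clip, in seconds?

17.2 seconds

Running time = 430 / (25) = 17.2 s.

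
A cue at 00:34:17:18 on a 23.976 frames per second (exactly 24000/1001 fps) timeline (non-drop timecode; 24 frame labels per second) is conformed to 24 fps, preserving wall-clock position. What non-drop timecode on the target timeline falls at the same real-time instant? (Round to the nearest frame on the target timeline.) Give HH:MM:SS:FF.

00:34:19:19

Source frame index: (0×3600 + 34×60 + 17) × 24 + 18 = 49386.
Real time: 49386 / (24000/1001) = 8239231/4000 s.
Target frame: (8239231/4000) × (24) = 24717693/500 ≈ 49435.386 → 49435.
At 24 labels/s: frame 49435 → 00:34:19:19.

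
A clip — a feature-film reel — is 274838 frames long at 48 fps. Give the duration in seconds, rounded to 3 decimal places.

Running time = 274838 × 1/48 = 137419/24 s ≈ 5725.792 s.

5725.792 seconds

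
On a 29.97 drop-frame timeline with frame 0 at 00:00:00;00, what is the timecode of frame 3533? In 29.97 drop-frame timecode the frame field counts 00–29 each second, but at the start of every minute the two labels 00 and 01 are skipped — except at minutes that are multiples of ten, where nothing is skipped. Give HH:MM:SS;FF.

00:01:57;25

Ten DF minutes hold 17982 frames, so frame 3533 lies in block 0 (frames 0–17981) with 3533 frames into that block.
The block's first minute is 1800 frames and the rest 1798 each; 3533 frames reaches minute 1, so 0 × 18 + 1 × 2 = 2 labels have been skipped so far.
Adding those back, label number 3533 + 2 = 3535 at 30 labels/s is 117 s + 25 f = 0 h 1 min 57 s frame 25, i.e. 00:01:57;25.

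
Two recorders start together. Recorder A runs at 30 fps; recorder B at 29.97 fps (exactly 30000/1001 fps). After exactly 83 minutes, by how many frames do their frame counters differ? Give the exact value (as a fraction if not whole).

149400/1001 frames

83 min = 4980 s.
A emits 30 × 4980 = 149400 frames; B emits 30000/1001 × 4980 = 149400000/1001.
Difference = 149400/1001 frames (≈ 149.2507); B is behind A.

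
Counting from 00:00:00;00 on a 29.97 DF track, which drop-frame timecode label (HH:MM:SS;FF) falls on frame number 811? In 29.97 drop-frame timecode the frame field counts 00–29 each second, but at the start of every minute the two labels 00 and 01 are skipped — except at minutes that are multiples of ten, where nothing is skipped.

Each 10-minute DF block holds 10 × 60 × 30 − 9 × 2 = 17982 frames. 811 ÷ 17982 → 0 full blocks, remainder 811.
Within the partial block the first minute is 1800 frames and each further minute 1798, so 0 further minute boundaries passed. Total skipped labels = 18 × 0 + 2 × 0 = 0.
Non-drop label index = 811 + 0 = 811; at 30 labels/s that is 00:00:27:01, i.e. DF 00:00:27;01.

00:00:27;01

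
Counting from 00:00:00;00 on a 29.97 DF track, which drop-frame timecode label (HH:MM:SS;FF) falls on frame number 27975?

Ten DF minutes hold 17982 frames, so frame 27975 lies in block 1 (frames 17982–35963) with 9993 frames into that block.
The block's first minute is 1800 frames and the rest 1798 each; 9993 frames reaches minute 5, so 1 × 18 + 5 × 2 = 28 labels have been skipped so far.
Adding those back, label number 27975 + 28 = 28003 at 30 labels/s is 933 s + 13 f = 0 h 15 min 33 s frame 13, i.e. 00:15:33;13.

00:15:33;13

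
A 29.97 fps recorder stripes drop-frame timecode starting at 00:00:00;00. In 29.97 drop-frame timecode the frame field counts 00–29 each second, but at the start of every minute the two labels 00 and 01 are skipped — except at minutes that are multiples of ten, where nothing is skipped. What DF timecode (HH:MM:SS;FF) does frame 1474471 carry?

Each 10-minute DF block holds 10 × 60 × 30 − 9 × 2 = 17982 frames. 1474471 ÷ 17982 → 81 full blocks, remainder 17929.
Within the partial block the first minute is 1800 frames and each further minute 1798, so 9 further minute boundaries passed. Total skipped labels = 18 × 81 + 2 × 9 = 1476.
Non-drop label index = 1474471 + 1476 = 1475947; at 30 labels/s that is 13:39:58:07, i.e. DF 13:39:58;07.

13:39:58;07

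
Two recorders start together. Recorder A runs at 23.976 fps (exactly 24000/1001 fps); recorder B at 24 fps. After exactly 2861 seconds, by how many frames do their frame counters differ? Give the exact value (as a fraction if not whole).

68664/1001 frames

A emits 24000/1001 × 2861 = 68664000/1001 frames; B emits 24 × 2861 = 68664.
Difference = 68664/1001 frames (≈ 68.5954); B is ahead of A.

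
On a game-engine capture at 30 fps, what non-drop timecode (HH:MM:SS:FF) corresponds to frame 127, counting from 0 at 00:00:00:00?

127 ÷ 30 = 4 full seconds, remainder 7 frames.
4 s = 0 h 0 min 4 s.
Timecode: 00:00:04:07.

00:00:04:07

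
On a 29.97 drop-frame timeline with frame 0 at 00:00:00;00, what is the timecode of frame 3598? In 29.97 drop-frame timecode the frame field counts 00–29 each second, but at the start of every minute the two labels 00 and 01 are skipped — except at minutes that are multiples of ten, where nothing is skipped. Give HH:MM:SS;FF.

00:02:00;02

Each 10-minute DF block holds 10 × 60 × 30 − 9 × 2 = 17982 frames. 3598 ÷ 17982 → 0 full blocks, remainder 3598.
Within the partial block the first minute is 1800 frames and each further minute 1798, so 2 further minute boundaries passed. Total skipped labels = 18 × 0 + 2 × 2 = 4.
Non-drop label index = 3598 + 4 = 3602; at 30 labels/s that is 00:02:00:02, i.e. DF 00:02:00;02.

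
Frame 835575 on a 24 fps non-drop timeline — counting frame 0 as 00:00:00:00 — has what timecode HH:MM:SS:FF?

09:40:15:15

835575 ÷ 24 = 34815 full seconds, remainder 15 frames.
34815 s = 9 h 40 min 15 s.
Timecode: 09:40:15:15.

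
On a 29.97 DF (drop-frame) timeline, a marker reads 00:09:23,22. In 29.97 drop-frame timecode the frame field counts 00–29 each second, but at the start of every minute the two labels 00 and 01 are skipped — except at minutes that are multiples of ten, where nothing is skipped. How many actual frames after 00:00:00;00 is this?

16894

As if non-drop at 30 labels/s: (0 × 3600 + 9 × 60 + 23) × 30 + 22 = 16912.
Minute boundaries passed: 9; those not divisible by 10: 9 − 0 = 9; dropped labels = 2 × 9 = 18.
Actual frame index = 16912 − 18 = 16894.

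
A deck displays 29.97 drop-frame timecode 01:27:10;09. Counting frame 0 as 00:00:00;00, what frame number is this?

Complete 10-minute blocks: 8, each 17982 frames → 143856.
Remaining 7 whole minutes in the current block: 1800 + 6 × 1798 = 12588 frames.
Within the current minute: 10 × 30 + 9 − 2 = 307 (labels ;00/;01 skipped at this minute). Total = 143856 + 12588 + 307 = 156751.

156751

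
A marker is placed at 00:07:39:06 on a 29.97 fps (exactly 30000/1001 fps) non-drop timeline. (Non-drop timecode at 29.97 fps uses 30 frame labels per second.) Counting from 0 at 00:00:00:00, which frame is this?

Total seconds to the label: (0 × 3600 + 7 × 60 + 39) = 459.
Frame index = 459 × 30 + 6 = 13776.

13776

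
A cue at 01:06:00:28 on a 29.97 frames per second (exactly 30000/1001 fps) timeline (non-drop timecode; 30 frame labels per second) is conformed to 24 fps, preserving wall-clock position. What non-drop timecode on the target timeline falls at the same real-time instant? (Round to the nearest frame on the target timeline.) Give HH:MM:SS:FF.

Source frame index: (1×3600 + 6×60 + 0) × 30 + 28 = 118828.
Real time: 118828 / (30000/1001) = 29736707/7500 s.
Target frame: (29736707/7500) × (24) = 59473414/625 ≈ 95157.462 → 95157.
At 24 labels/s: frame 95157 → 01:06:04:21.

01:06:04:21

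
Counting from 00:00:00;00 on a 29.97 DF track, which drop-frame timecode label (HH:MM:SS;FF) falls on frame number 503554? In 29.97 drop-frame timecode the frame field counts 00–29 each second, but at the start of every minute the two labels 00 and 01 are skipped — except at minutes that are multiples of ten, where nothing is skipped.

04:40:01;28

Each 10-minute DF block holds 10 × 60 × 30 − 9 × 2 = 17982 frames. 503554 ÷ 17982 → 28 full blocks, remainder 58.
Within the partial block the first minute is 1800 frames and each further minute 1798, so 0 further minute boundaries passed. Total skipped labels = 18 × 28 + 2 × 0 = 504.
Non-drop label index = 503554 + 504 = 504058; at 30 labels/s that is 04:40:01:28, i.e. DF 04:40:01;28.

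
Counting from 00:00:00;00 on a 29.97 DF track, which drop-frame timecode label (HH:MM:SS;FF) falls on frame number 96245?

Ten DF minutes hold 17982 frames, so frame 96245 lies in block 5 (frames 89910–107891) with 6335 frames into that block.
The block's first minute is 1800 frames and the rest 1798 each; 6335 frames reaches minute 3, so 5 × 18 + 3 × 2 = 96 labels have been skipped so far.
Adding those back, label number 96245 + 96 = 96341 at 30 labels/s is 3211 s + 11 f = 0 h 53 min 31 s frame 11, i.e. 00:53:31;11.

00:53:31;11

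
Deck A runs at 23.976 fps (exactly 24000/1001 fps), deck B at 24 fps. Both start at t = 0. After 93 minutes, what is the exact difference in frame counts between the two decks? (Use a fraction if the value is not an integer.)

133920/1001 frames

93 min = 5580 s.
A emits 24000/1001 × 5580 = 133920000/1001 frames; B emits 24 × 5580 = 133920.
Difference = 133920/1001 frames (≈ 133.7862); B is ahead of A.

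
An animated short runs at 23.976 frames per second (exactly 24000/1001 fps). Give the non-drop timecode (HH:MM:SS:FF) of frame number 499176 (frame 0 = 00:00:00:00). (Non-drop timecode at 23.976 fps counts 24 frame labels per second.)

499176 ÷ 24 = 20799 full seconds, remainder 0 frames.
20799 s = 5 h 46 min 39 s.
Timecode: 05:46:39:00.

05:46:39:00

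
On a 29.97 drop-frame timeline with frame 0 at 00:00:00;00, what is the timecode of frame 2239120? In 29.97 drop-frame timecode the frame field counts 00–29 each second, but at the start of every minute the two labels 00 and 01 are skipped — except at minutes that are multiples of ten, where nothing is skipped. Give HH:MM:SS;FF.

Ten DF minutes hold 17982 frames, so frame 2239120 lies in block 124 (frames 2229768–2247749) with 9352 frames into that block.
The block's first minute is 1800 frames and the rest 1798 each; 9352 frames reaches minute 5, so 124 × 18 + 5 × 2 = 2242 labels have been skipped so far.
Adding those back, label number 2239120 + 2242 = 2241362 at 30 labels/s is 74712 s + 2 f = 20 h 45 min 12 s frame 2, i.e. 20:45:12;02.

20:45:12;02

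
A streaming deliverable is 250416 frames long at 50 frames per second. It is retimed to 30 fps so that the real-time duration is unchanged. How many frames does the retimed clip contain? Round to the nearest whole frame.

Frames at target rate = 250416 × (30) / (50) = 751248/5 ≈ 150249.600.
Nearest whole frame: 150250.

150250 frames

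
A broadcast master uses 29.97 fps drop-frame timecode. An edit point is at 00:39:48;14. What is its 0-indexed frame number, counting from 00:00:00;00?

71582

Complete 10-minute blocks: 3, each 17982 frames → 53946.
Remaining 9 whole minutes in the current block: 1800 + 8 × 1798 = 16184 frames.
Within the current minute: 48 × 30 + 14 − 2 = 1452 (labels ;00/;01 skipped at this minute). Total = 53946 + 16184 + 1452 = 71582.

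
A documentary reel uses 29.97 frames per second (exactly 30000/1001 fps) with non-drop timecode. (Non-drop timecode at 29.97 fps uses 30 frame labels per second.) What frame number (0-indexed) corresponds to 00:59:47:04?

107614

Total seconds to the label: (0 × 3600 + 59 × 60 + 47) = 3587.
Frame index = 3587 × 30 + 4 = 107614.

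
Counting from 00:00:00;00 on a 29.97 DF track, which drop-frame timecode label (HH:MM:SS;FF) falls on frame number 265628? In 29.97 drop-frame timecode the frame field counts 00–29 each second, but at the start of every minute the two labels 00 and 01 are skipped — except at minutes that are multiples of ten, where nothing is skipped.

Each 10-minute DF block holds 10 × 60 × 30 − 9 × 2 = 17982 frames. 265628 ÷ 17982 → 14 full blocks, remainder 13880.
Within the partial block the first minute is 1800 frames and each further minute 1798, so 7 further minute boundaries passed. Total skipped labels = 18 × 14 + 2 × 7 = 266.
Non-drop label index = 265628 + 266 = 265894; at 30 labels/s that is 02:27:43:04, i.e. DF 02:27:43;04.

02:27:43;04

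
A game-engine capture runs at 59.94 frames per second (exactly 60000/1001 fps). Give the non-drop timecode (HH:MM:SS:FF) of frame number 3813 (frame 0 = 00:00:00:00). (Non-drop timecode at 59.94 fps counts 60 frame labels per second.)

3813 ÷ 60 = 63 full seconds, remainder 33 frames.
63 s = 0 h 1 min 3 s.
Timecode: 00:01:03:33.

00:01:03:33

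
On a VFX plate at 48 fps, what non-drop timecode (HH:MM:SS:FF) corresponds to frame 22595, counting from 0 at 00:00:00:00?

22595 ÷ 48 = 470 full seconds, remainder 35 frames.
470 s = 0 h 7 min 50 s.
Timecode: 00:07:50:35.

00:07:50:35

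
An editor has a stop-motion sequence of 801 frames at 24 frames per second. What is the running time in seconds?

33.375 seconds

Running time = 801 / (24) = 33.375 s.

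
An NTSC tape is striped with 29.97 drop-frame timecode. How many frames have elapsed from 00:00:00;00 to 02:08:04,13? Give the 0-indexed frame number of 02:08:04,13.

230301

Complete 10-minute blocks: 12, each 17982 frames → 215784.
Remaining 8 whole minutes in the current block: 1800 + 7 × 1798 = 14386 frames.
Within the current minute: 4 × 30 + 13 − 2 = 131 (labels ;00/;01 skipped at this minute). Total = 215784 + 14386 + 131 = 230301.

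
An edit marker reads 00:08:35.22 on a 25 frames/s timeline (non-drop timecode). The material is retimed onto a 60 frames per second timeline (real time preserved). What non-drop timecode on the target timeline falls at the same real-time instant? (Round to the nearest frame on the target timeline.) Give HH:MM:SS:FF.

00:08:35:53

Source frame index: (0×3600 + 8×60 + 35) × 25 + 22 = 12897.
Real time: 12897 / (25) = 12897/25 s.
Target frame: (12897/25) × (60) = 154764/5 ≈ 30952.800 → 30953.
At 60 labels/s: frame 30953 → 00:08:35:53.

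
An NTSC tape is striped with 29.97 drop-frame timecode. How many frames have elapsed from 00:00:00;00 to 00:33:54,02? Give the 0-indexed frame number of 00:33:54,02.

60962

Complete 10-minute blocks: 3, each 17982 frames → 53946.
Remaining 3 whole minutes in the current block: 1800 + 2 × 1798 = 5396 frames.
Within the current minute: 54 × 30 + 2 − 2 = 1620 (labels ;00/;01 skipped at this minute). Total = 53946 + 5396 + 1620 = 60962.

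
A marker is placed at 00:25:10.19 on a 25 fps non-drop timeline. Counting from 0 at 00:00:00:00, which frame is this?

37769

Total seconds to the label: (0 × 3600 + 25 × 60 + 10) = 1510.
Frame index = 1510 × 25 + 19 = 37769.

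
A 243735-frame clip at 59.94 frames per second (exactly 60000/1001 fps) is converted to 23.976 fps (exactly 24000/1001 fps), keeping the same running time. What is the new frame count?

97494 frames

Target frames = source frames × (target rate / source rate) = 243735 × (24000/1001)/(60000/1001) = 243735 × 2/5 = 97494.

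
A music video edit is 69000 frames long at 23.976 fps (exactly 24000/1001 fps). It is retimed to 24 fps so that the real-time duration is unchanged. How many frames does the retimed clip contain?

69069 frames

Target frames = source frames × (target rate / source rate) = 69000 × (24)/(24000/1001) = 69000 × 1001/1000 = 69069.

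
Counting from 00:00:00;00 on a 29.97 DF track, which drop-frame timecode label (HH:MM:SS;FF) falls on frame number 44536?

Ten DF minutes hold 17982 frames, so frame 44536 lies in block 2 (frames 35964–53945) with 8572 frames into that block.
The block's first minute is 1800 frames and the rest 1798 each; 8572 frames reaches minute 4, so 2 × 18 + 4 × 2 = 44 labels have been skipped so far.
Adding those back, label number 44536 + 44 = 44580 at 30 labels/s is 1486 s + 0 f = 0 h 24 min 46 s frame 0, i.e. 00:24:46;00.

00:24:46;00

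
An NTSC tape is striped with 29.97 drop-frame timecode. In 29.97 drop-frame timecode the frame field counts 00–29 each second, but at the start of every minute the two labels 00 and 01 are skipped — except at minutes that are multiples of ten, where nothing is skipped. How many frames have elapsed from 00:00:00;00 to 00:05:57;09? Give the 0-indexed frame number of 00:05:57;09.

Complete 10-minute blocks: 0, each 17982 frames → 0.
Remaining 5 whole minutes in the current block: 1800 + 4 × 1798 = 8992 frames.
Within the current minute: 57 × 30 + 9 − 2 = 1717 (labels ;00/;01 skipped at this minute). Total = 0 + 8992 + 1717 = 10709.

10709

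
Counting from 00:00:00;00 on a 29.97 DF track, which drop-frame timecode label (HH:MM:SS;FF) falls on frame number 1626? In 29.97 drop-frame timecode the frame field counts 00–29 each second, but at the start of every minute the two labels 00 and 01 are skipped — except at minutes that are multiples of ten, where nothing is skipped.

Each 10-minute DF block holds 10 × 60 × 30 − 9 × 2 = 17982 frames. 1626 ÷ 17982 → 0 full blocks, remainder 1626.
Within the partial block the first minute is 1800 frames and each further minute 1798, so 0 further minute boundaries passed. Total skipped labels = 18 × 0 + 2 × 0 = 0.
Non-drop label index = 1626 + 0 = 1626; at 30 labels/s that is 00:00:54:06, i.e. DF 00:00:54;06.

00:00:54;06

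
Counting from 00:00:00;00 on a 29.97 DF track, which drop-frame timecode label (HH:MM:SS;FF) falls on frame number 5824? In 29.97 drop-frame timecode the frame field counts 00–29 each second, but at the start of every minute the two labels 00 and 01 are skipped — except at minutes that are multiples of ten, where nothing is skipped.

00:03:14;10

Each 10-minute DF block holds 10 × 60 × 30 − 9 × 2 = 17982 frames. 5824 ÷ 17982 → 0 full blocks, remainder 5824.
Within the partial block the first minute is 1800 frames and each further minute 1798, so 3 further minute boundaries passed. Total skipped labels = 18 × 0 + 2 × 3 = 6.
Non-drop label index = 5824 + 6 = 5830; at 30 labels/s that is 00:03:14:10, i.e. DF 00:03:14;10.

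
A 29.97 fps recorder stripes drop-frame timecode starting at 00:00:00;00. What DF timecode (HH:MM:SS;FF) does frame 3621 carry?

00:02:00;25

Ten DF minutes hold 17982 frames, so frame 3621 lies in block 0 (frames 0–17981) with 3621 frames into that block.
The block's first minute is 1800 frames and the rest 1798 each; 3621 frames reaches minute 2, so 0 × 18 + 2 × 2 = 4 labels have been skipped so far.
Adding those back, label number 3621 + 4 = 3625 at 30 labels/s is 120 s + 25 f = 0 h 2 min 0 s frame 25, i.e. 00:02:00;25.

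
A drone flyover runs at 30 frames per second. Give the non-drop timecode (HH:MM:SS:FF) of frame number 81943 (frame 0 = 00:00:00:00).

81943 ÷ 30 = 2731 full seconds, remainder 13 frames.
2731 s = 0 h 45 min 31 s.
Timecode: 00:45:31:13.

00:45:31:13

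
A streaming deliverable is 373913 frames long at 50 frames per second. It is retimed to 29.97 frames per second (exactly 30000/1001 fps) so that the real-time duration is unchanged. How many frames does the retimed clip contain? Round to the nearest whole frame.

Frames at target rate = 373913 × (30000/1001) / (50) = 224347800/1001 ≈ 224123.676.
Nearest whole frame: 224124.

224124 frames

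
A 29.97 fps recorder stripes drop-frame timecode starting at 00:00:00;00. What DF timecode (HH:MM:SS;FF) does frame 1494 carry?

Each 10-minute DF block holds 10 × 60 × 30 − 9 × 2 = 17982 frames. 1494 ÷ 17982 → 0 full blocks, remainder 1494.
Within the partial block the first minute is 1800 frames and each further minute 1798, so 0 further minute boundaries passed. Total skipped labels = 18 × 0 + 2 × 0 = 0.
Non-drop label index = 1494 + 0 = 1494; at 30 labels/s that is 00:00:49:24, i.e. DF 00:00:49;24.

00:00:49;24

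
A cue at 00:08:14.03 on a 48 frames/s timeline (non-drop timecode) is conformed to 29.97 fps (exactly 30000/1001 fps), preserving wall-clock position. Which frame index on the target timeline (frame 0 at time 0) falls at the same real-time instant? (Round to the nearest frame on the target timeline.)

frame 14807

Source frame index: (0×3600 + 8×60 + 14) × 48 + 3 = 23715.
Real time: 23715 / (48) = 7905/16 s.
Target frame: (7905/16) × (30000/1001) = 14821875/1001 ≈ 14807.068 → 14807.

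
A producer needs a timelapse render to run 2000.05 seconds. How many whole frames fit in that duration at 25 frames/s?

Frames = 2000.05 × 25 = 200005/4 ≈ 50001.2500.
Complete frames: 50001.

50001 frames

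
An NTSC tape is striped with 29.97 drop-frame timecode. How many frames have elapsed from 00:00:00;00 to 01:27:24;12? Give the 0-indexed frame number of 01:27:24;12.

As if non-drop at 30 labels/s: (1 × 3600 + 27 × 60 + 24) × 30 + 12 = 157332.
Minute boundaries passed: 87; those not divisible by 10: 87 − 8 = 79; dropped labels = 2 × 79 = 158.
Actual frame index = 157332 − 158 = 157174.

157174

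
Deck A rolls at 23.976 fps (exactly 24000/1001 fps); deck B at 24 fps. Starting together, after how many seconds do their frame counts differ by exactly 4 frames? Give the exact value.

1001/6 seconds

The gap grows by |24 − 24000/1001| = 24/1001 frames per second.
Time for a 4-frame gap: 4 ÷ (24/1001) = 1001/6 s.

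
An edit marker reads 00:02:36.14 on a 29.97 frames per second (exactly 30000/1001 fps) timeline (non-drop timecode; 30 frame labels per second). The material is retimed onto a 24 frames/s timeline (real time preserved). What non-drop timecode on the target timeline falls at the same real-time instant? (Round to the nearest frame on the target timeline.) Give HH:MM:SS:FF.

Source frame index: (0×3600 + 2×60 + 36) × 30 + 14 = 4694.
Real time: 4694 / (30000/1001) = 2349347/15000 s.
Target frame: (2349347/15000) × (24) = 2349347/625 ≈ 3758.955 → 3759.
At 24 labels/s: frame 3759 → 00:02:36:15.

00:02:36:15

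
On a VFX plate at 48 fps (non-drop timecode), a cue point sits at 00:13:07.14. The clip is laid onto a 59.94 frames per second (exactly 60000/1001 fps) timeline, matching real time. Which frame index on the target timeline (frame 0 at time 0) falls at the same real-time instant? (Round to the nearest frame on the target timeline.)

Source frame index: (0×3600 + 13×60 + 7) × 48 + 14 = 37790.
Real time: 37790 / (48) = 18895/24 s.
Target frame: (18895/24) × (60000/1001) = 47237500/1001 ≈ 47190.310 → 47190.

frame 47190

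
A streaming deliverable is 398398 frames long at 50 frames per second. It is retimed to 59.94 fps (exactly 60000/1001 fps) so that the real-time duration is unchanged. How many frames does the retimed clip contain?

477600 frames

Target frames = source frames × (target rate / source rate) = 398398 × (60000/1001)/(50) = 398398 × 1200/1001 = 477600.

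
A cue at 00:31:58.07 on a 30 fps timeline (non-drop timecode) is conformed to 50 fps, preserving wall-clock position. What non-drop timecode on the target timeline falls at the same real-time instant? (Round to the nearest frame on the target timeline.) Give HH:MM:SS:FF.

Source frame index: (0×3600 + 31×60 + 58) × 30 + 7 = 57547.
Real time: 57547 / (30) = 57547/30 s.
Target frame: (57547/30) × (50) = 287735/3 ≈ 95911.667 → 95912.
At 50 labels/s: frame 95912 → 00:31:58:12.

00:31:58:12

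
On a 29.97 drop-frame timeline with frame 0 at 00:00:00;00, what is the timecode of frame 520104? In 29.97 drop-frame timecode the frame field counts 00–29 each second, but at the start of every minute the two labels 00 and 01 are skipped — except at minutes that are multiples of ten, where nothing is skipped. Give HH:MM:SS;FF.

04:49:14;06

Ten DF minutes hold 17982 frames, so frame 520104 lies in block 28 (frames 503496–521477) with 16608 frames into that block.
The block's first minute is 1800 frames and the rest 1798 each; 16608 frames reaches minute 9, so 28 × 18 + 9 × 2 = 522 labels have been skipped so far.
Adding those back, label number 520104 + 522 = 520626 at 30 labels/s is 17354 s + 6 f = 4 h 49 min 14 s frame 6, i.e. 04:49:14;06.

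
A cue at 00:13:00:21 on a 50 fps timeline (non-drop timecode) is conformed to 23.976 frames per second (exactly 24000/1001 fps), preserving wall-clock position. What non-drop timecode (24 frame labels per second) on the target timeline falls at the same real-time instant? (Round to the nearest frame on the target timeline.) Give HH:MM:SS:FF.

00:12:59:15

Source frame index: (0×3600 + 13×60 + 0) × 50 + 21 = 39021.
Real time: 39021 / (50) = 39021/50 s.
Target frame: (39021/50) × (24000/1001) = 18730080/1001 ≈ 18711.369 → 18711.
At 24 labels/s: frame 18711 → 00:12:59:15.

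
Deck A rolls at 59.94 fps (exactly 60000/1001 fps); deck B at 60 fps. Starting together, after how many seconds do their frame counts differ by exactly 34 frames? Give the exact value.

17017/30 seconds

The gap grows by |60 − 60000/1001| = 60/1001 frames per second.
Time for a 34-frame gap: 34 ÷ (60/1001) = 17017/30 s.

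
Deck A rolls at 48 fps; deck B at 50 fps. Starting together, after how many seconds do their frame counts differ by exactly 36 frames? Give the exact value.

The gap grows by |50 − 48| = 2 frames per second.
Time for a 36-frame gap: 36 ÷ (2) = 18 s.

18 seconds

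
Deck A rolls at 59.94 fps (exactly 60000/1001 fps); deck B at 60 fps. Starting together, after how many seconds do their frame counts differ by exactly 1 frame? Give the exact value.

The gap grows by |60 − 60000/1001| = 60/1001 frames per second.
Time for a 1-frame gap: 1 ÷ (60/1001) = 1001/60 s.

1001/60 seconds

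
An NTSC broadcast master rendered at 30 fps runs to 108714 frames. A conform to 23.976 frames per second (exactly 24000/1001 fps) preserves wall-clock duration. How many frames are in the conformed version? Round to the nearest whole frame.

Frames at target rate = 108714 × (24000/1001) / (30) = 86971200/1001 ≈ 86884.316.
Nearest whole frame: 86884.

86884 frames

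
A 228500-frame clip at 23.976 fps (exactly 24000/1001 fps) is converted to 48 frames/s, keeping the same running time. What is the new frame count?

457457 frames

Target frames = source frames × (target rate / source rate) = 228500 × (48)/(24000/1001) = 228500 × 1001/500 = 457457.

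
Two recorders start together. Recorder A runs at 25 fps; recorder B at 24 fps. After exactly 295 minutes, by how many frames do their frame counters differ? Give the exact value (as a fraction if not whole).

17700 frames

295 min = 17700 s.
A emits 25 × 17700 = 442500 frames; B emits 24 × 17700 = 424800.
Difference = 17700 frames; B is behind A.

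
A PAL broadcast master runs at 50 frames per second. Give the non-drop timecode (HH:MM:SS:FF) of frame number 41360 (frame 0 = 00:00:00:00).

41360 ÷ 50 = 827 full seconds, remainder 10 frames.
827 s = 0 h 13 min 47 s.
Timecode: 00:13:47:10.

00:13:47:10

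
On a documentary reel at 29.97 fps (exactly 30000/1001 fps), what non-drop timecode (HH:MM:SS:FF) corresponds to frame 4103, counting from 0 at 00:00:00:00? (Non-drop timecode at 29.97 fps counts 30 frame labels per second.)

00:02:16:23

4103 ÷ 30 = 136 full seconds, remainder 23 frames.
136 s = 0 h 2 min 16 s.
Timecode: 00:02:16:23.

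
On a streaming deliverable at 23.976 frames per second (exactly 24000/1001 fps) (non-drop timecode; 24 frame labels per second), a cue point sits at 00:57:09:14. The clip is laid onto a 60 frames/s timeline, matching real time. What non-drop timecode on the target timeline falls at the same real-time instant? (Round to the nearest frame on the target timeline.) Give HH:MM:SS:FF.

Source frame index: (0×3600 + 57×60 + 9) × 24 + 14 = 82310.
Real time: 82310 / (24000/1001) = 8239231/2400 s.
Target frame: (8239231/2400) × (60) = 8239231/40 ≈ 205980.775 → 205981.
At 60 labels/s: frame 205981 → 00:57:13:01.

00:57:13:01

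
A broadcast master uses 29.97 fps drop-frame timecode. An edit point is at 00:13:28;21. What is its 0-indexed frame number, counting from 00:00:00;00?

24237

Complete 10-minute blocks: 1, each 17982 frames → 17982.
Remaining 3 whole minutes in the current block: 1800 + 2 × 1798 = 5396 frames.
Within the current minute: 28 × 30 + 21 − 2 = 859 (labels ;00/;01 skipped at this minute). Total = 17982 + 5396 + 859 = 24237.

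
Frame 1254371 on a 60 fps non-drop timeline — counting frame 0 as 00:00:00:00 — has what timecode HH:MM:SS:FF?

1254371 ÷ 60 = 20906 full seconds, remainder 11 frames.
20906 s = 5 h 48 min 26 s.
Timecode: 05:48:26:11.

05:48:26:11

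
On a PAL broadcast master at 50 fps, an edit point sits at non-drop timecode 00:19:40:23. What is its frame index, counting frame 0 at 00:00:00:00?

frame 59023

Total seconds to the label: (0 × 3600 + 19 × 60 + 40) = 1180.
Frame index = 1180 × 50 + 23 = 59023.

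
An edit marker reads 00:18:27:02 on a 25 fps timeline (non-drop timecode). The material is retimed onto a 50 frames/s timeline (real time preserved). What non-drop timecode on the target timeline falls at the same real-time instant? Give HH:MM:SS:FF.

00:18:27:04

Source frame index: (0×3600 + 18×60 + 27) × 25 + 2 = 27677.
Real time: 27677 / (25) = 27677/25 s.
Target frame: (27677/25) × (50) = 55354.
At 50 labels/s: frame 55354 → 00:18:27:04.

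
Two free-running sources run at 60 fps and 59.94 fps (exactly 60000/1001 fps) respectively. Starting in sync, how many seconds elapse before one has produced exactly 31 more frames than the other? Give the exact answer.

The gap grows by |60000/1001 − 60| = 60/1001 frames per second.
Time for a 31-frame gap: 31 ÷ (60/1001) = 31031/60 s.

31031/60 seconds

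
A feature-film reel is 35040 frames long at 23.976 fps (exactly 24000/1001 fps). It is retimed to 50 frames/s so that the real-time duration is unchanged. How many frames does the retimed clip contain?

73073 frames

Target frames = source frames × (target rate / source rate) = 35040 × (50)/(24000/1001) = 35040 × 1001/480 = 73073.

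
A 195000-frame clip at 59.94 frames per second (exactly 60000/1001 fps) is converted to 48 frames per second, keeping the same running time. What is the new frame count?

156156 frames

Target frames = source frames × (target rate / source rate) = 195000 × (48)/(60000/1001) = 195000 × 1001/1250 = 156156.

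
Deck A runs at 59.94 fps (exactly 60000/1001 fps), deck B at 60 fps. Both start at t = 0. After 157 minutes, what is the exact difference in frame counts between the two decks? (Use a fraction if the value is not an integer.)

157 min = 9420 s.
A emits 60000/1001 × 9420 = 565200000/1001 frames; B emits 60 × 9420 = 565200.
Difference = 565200/1001 frames (≈ 564.6354); B is ahead of A.

565200/1001 frames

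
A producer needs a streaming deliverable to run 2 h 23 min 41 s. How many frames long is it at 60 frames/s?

517260 frames

2 h 23 min 41 s = 8621 s.
Frames = 8621 × 60 = 517260.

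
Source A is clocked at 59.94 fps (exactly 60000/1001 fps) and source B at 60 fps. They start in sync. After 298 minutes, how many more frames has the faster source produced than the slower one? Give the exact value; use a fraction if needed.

298 min = 17880 s.
A emits 60000/1001 × 17880 = 1072800000/1001 frames; B emits 60 × 17880 = 1072800.
Difference = 1072800/1001 frames (≈ 1071.7283); B is ahead of A.

1072800/1001 frames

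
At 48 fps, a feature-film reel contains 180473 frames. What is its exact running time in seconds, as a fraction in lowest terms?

180473/48 seconds

Running time = 180473 ÷ (48) = 180473 × 1/48 = 180473/48 s.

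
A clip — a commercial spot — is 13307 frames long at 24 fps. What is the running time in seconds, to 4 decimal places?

Running time = 13307 × 1/24 = 13307/24 s ≈ 554.4583 s.

554.4583 seconds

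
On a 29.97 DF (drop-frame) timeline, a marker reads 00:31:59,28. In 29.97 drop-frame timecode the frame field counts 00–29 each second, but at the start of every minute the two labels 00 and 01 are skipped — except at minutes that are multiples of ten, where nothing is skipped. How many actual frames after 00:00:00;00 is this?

As if non-drop at 30 labels/s: (0 × 3600 + 31 × 60 + 59) × 30 + 28 = 57598.
Minute boundaries passed: 31; those not divisible by 10: 31 − 3 = 28; dropped labels = 2 × 28 = 56.
Actual frame index = 57598 − 56 = 57542.

57542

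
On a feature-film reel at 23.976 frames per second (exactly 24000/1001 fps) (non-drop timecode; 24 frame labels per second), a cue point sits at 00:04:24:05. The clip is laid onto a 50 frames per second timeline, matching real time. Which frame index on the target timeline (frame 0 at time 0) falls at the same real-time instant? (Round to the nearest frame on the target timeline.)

frame 13224

Source frame index: (0×3600 + 4×60 + 24) × 24 + 5 = 6341.
Real time: 6341 / (24000/1001) = 6347341/24000 s.
Target frame: (6347341/24000) × (50) = 6347341/480 ≈ 13223.627 → 13224.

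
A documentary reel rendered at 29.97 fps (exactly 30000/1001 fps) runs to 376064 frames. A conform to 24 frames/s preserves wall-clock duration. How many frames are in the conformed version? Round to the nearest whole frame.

Frames at target rate = 376064 × (24) / (30000/1001) = 188220032/625 ≈ 301152.051.
Nearest whole frame: 301152.

301152 frames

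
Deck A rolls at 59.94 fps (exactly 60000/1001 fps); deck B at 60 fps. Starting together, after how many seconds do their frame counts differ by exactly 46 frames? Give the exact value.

23023/30 seconds

The gap grows by |60 − 60000/1001| = 60/1001 frames per second.
Time for a 46-frame gap: 46 ÷ (60/1001) = 23023/30 s.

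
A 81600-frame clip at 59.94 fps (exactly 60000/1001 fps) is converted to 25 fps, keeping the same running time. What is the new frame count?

34034 frames

Target frames = source frames × (target rate / source rate) = 81600 × (25)/(60000/1001) = 81600 × 1001/2400 = 34034.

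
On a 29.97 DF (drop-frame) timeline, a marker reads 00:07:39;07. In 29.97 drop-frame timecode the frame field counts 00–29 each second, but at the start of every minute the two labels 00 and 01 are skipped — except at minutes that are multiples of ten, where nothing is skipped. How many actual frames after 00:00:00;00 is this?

13763

As if non-drop at 30 labels/s: (0 × 3600 + 7 × 60 + 39) × 30 + 7 = 13777.
Minute boundaries passed: 7; those not divisible by 10: 7 − 0 = 7; dropped labels = 2 × 7 = 14.
Actual frame index = 13777 − 14 = 13763.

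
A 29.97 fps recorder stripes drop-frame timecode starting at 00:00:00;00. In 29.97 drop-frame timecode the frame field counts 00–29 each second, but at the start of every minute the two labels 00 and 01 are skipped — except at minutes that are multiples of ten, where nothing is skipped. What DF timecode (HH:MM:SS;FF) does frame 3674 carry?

00:02:02;18

Each 10-minute DF block holds 10 × 60 × 30 − 9 × 2 = 17982 frames. 3674 ÷ 17982 → 0 full blocks, remainder 3674.
Within the partial block the first minute is 1800 frames and each further minute 1798, so 2 further minute boundaries passed. Total skipped labels = 18 × 0 + 2 × 2 = 4.
Non-drop label index = 3674 + 4 = 3678; at 30 labels/s that is 00:02:02:18, i.e. DF 00:02:02;18.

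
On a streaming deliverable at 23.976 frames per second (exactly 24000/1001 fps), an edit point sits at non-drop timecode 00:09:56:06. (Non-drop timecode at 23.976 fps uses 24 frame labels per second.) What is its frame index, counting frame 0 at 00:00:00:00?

14310

Total seconds to the label: (0 × 3600 + 9 × 60 + 56) = 596.
Frame index = 596 × 24 + 6 = 14310.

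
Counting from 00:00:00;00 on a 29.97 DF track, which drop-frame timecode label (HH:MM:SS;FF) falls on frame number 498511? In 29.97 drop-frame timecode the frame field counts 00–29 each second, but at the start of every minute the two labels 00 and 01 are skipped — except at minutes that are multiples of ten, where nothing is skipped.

Ten DF minutes hold 17982 frames, so frame 498511 lies in block 27 (frames 485514–503495) with 12997 frames into that block.
The block's first minute is 1800 frames and the rest 1798 each; 12997 frames reaches minute 7, so 27 × 18 + 7 × 2 = 500 labels have been skipped so far.
Adding those back, label number 498511 + 500 = 499011 at 30 labels/s is 16633 s + 21 f = 4 h 37 min 13 s frame 21, i.e. 04:37:13;21.

04:37:13;21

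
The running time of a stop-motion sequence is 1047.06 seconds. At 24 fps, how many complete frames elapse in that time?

Frames = 1047.06 × 24 = 628236/25 ≈ 25129.4400.
Complete frames: 25129.

25129 frames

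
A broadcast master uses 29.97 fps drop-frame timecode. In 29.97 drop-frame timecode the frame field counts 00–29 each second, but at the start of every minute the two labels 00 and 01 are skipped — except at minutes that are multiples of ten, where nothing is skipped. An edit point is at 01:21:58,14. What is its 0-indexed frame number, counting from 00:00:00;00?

As if non-drop at 30 labels/s: (1 × 3600 + 21 × 60 + 58) × 30 + 14 = 147554.
Minute boundaries passed: 81; those not divisible by 10: 81 − 8 = 73; dropped labels = 2 × 73 = 146.
Actual frame index = 147554 − 146 = 147408.

147408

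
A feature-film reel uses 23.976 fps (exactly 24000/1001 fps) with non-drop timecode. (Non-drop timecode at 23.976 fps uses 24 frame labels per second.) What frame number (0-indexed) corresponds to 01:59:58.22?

Total seconds to the label: (1 × 3600 + 59 × 60 + 58) = 7198.
Frame index = 7198 × 24 + 22 = 172774.

172774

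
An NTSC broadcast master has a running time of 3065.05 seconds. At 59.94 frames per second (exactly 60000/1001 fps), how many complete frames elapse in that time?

183719 frames

Frames = 3065.05 × 60000/1001 = 183903000/1001 ≈ 183719.2807.
Complete frames: 183719.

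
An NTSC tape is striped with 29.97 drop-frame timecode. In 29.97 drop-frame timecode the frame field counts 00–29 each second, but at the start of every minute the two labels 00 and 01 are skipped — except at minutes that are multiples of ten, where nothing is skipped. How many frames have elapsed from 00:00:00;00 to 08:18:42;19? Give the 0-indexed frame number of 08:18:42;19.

Complete 10-minute blocks: 49, each 17982 frames → 881118.
Remaining 8 whole minutes in the current block: 1800 + 7 × 1798 = 14386 frames.
Within the current minute: 42 × 30 + 19 − 2 = 1277 (labels ;00/;01 skipped at this minute). Total = 881118 + 14386 + 1277 = 896781.

896781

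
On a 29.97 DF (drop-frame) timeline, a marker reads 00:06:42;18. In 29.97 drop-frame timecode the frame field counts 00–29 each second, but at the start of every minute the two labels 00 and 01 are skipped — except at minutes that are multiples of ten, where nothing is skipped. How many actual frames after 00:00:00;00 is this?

As if non-drop at 30 labels/s: (0 × 3600 + 6 × 60 + 42) × 30 + 18 = 12078.
Minute boundaries passed: 6; those not divisible by 10: 6 − 0 = 6; dropped labels = 2 × 6 = 12.
Actual frame index = 12078 − 12 = 12066.

12066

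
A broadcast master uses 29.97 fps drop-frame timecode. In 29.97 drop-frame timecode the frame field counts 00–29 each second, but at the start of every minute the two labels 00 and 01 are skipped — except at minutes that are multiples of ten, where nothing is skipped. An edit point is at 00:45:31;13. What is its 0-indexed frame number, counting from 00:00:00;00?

81861

Complete 10-minute blocks: 4, each 17982 frames → 71928.
Remaining 5 whole minutes in the current block: 1800 + 4 × 1798 = 8992 frames.
Within the current minute: 31 × 30 + 13 − 2 = 941 (labels ;00/;01 skipped at this minute). Total = 71928 + 8992 + 941 = 81861.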